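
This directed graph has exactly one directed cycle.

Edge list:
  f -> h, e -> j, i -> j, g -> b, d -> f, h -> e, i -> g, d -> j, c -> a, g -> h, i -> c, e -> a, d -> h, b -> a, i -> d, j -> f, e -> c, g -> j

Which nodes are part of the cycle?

e, f, h, j

DFS with gray/black marking from h:
h gray
  e gray
    j gray
      f gray
        f→h: h is gray → back edge
Back edge closes the cycle h → e → j → f → h; its vertices are {e, f, h, j}.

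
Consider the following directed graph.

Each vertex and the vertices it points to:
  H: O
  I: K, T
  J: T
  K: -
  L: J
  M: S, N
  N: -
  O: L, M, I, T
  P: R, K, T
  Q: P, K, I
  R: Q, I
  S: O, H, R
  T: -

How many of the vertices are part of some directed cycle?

7

A vertex is on a directed cycle iff it belongs to a strongly connected component of size ≥ 2 (or has a self-loop).
The vertices on cycles are {H, M, O, P, Q, R, S} — 7 in total.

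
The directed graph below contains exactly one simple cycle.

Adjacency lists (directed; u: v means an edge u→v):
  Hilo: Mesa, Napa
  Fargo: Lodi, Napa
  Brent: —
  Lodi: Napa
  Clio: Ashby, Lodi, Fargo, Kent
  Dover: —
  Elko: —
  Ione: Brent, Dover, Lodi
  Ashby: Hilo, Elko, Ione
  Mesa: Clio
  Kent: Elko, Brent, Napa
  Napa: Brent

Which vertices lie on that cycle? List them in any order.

DFS with gray/black marking from Clio:
Clio gray
  Ashby gray
    Hilo gray
      Mesa gray
        Mesa→Clio: Clio is gray → back edge
Back edge closes the cycle Clio → Ashby → Hilo → Mesa → Clio; its vertices are {Clio, Hilo, Mesa, Ashby}.

Clio, Hilo, Mesa, Ashby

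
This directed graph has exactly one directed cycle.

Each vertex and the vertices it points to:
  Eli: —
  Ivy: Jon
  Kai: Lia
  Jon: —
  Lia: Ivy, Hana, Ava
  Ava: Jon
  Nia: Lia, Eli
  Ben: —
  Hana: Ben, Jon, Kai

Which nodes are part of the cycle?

DFS with gray/black marking from Lia:
Lia gray
  Ivy gray
    Jon gray
    Jon black
  Ivy black
  Hana gray
    Ben gray
    Ben black
    Hana→Jon: Jon black — skip
    Kai gray
      Kai→Lia: Lia is gray → back edge
Back edge closes the cycle Lia → Hana → Kai → Lia; its vertices are {Kai, Lia, Hana}.

Kai, Lia, Hana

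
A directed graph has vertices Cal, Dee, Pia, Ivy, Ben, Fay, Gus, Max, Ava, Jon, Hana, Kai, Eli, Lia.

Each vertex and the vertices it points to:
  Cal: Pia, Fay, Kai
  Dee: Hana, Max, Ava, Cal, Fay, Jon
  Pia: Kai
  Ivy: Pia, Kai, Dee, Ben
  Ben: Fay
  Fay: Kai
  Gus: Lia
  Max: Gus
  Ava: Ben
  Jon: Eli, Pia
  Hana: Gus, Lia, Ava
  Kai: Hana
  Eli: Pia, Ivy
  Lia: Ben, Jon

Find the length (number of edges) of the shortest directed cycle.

4

For each vertex v, BFS finds the shortest path from v back to v.
The shortest such closed walk is Dee → Jon → Eli → Ivy → Dee, length 4.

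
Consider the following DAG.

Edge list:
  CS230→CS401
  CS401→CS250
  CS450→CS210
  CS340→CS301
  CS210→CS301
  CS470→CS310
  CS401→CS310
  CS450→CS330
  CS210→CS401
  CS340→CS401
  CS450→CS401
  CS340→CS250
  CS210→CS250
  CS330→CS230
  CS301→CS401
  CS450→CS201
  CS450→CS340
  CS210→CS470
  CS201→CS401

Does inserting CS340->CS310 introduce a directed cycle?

Adding CS340→CS310 creates a cycle iff CS310 can already reach CS340.
Explore from CS310: no path reaches CS340. The graph stays acyclic.

No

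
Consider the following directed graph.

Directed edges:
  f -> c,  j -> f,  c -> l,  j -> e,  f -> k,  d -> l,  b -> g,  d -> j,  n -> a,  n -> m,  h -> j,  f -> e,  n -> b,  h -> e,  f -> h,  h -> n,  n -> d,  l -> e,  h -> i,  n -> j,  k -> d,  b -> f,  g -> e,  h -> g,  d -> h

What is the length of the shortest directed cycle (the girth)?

3

For each vertex v, BFS finds the shortest path from v back to v.
The shortest such closed walk is n → d → h → n, length 3.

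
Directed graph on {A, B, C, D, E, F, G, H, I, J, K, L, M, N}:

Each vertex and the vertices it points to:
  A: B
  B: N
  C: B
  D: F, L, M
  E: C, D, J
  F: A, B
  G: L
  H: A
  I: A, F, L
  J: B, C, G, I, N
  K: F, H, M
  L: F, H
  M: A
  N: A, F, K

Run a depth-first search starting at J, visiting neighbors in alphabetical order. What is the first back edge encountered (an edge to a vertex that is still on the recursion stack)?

A->B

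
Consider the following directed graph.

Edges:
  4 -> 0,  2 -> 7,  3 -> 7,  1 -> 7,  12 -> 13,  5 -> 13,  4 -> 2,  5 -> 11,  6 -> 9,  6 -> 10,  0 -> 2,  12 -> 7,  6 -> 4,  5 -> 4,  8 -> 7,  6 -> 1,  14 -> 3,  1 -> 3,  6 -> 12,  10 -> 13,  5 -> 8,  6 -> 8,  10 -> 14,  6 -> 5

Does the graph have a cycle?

No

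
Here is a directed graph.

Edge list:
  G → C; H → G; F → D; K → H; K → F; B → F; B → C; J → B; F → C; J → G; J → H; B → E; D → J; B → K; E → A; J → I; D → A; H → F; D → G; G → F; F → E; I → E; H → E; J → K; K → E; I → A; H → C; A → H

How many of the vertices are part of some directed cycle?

10

A vertex is on a directed cycle iff it belongs to a strongly connected component of size ≥ 2 (or has a self-loop).
The vertices on cycles are {A, B, D, E, F, G, H, I, J, K} — 10 in total.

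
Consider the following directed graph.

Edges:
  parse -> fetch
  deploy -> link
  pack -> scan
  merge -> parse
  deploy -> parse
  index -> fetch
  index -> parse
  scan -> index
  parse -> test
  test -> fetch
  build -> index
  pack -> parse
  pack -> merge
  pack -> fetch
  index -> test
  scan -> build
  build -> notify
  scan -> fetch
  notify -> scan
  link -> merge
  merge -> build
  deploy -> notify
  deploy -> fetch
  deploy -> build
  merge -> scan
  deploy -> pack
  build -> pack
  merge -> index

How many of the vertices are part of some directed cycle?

A vertex is on a directed cycle iff it belongs to a strongly connected component of size ≥ 2 (or has a self-loop).
The vertices on cycles are {pack, scan, build, merge, notify} — 5 in total.

5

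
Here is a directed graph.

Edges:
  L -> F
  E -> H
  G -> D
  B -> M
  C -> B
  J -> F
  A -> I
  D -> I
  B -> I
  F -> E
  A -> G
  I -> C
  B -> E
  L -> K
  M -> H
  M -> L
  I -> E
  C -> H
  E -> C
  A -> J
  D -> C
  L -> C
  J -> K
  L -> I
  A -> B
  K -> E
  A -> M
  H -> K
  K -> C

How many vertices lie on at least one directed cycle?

A vertex is on a directed cycle iff it belongs to a strongly connected component of size ≥ 2 (or has a self-loop).
The vertices on cycles are {B, C, E, F, H, I, K, L, M} — 9 in total.

9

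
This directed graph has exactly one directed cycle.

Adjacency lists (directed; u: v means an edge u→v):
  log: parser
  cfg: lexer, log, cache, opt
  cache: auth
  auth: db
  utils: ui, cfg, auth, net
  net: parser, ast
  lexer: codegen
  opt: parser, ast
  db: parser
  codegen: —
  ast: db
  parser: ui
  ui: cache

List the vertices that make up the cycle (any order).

db, ui, auth, cache, parser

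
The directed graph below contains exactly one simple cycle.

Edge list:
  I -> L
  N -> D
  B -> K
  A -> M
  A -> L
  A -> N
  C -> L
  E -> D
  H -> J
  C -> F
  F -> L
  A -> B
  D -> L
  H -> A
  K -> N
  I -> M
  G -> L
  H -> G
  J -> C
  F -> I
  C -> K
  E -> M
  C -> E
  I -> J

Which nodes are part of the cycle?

C, F, I, J

DFS with gray/black marking from J:
J gray
  C gray
    K gray
      N gray
        D gray
          L gray
          L black
        D black
      N black
    K black
    C→L: L black — skip
    E gray
      M gray
      M black
      E→D: D black — skip
    E black
    F gray
      F→L: L black — skip
      I gray
        I→L: L black — skip
        I→J: J is gray → back edge
Back edge closes the cycle J → C → F → I → J; its vertices are {C, F, I, J}.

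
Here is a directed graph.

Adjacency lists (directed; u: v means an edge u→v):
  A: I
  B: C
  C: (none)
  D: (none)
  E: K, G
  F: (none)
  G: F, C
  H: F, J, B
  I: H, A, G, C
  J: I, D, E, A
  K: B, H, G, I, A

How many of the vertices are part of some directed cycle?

6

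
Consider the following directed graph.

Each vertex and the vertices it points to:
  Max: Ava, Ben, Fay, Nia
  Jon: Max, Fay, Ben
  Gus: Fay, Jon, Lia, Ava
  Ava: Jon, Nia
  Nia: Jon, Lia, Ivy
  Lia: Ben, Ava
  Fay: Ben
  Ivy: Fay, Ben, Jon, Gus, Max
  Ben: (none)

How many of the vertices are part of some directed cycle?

7

A vertex is on a directed cycle iff it belongs to a strongly connected component of size ≥ 2 (or has a self-loop).
The vertices on cycles are {Ava, Gus, Ivy, Jon, Lia, Max, Nia} — 7 in total.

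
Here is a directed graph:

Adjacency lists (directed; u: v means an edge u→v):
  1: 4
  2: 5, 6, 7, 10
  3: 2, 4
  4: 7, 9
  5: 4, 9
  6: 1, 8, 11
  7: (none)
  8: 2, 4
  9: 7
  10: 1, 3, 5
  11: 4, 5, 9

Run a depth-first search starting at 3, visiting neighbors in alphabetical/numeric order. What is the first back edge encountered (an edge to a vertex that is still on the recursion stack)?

8→2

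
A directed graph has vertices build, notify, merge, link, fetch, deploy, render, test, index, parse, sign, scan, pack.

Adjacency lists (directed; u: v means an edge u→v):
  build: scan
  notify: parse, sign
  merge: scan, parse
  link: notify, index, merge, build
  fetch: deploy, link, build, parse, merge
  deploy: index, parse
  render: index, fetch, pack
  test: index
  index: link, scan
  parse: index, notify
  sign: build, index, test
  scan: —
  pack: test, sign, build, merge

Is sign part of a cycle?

sign is on a cycle iff sign can reach itself via ≥1 edge.
sign → index → link → notify → sign — yes.

Yes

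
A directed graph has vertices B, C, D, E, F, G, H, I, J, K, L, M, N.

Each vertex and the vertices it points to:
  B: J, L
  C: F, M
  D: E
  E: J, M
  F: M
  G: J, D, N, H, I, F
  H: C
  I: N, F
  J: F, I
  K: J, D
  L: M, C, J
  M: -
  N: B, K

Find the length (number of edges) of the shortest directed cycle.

4

For each vertex v, BFS finds the shortest path from v back to v.
The shortest such closed walk is N → B → J → I → N, length 4.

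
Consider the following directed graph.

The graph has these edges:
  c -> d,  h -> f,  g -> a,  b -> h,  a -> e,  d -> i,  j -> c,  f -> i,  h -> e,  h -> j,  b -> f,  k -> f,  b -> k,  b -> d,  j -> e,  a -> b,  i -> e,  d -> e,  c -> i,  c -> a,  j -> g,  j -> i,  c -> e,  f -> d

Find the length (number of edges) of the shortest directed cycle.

For each vertex v, BFS finds the shortest path from v back to v.
The shortest such closed walk is b → h → j → g → a → b, length 5.

5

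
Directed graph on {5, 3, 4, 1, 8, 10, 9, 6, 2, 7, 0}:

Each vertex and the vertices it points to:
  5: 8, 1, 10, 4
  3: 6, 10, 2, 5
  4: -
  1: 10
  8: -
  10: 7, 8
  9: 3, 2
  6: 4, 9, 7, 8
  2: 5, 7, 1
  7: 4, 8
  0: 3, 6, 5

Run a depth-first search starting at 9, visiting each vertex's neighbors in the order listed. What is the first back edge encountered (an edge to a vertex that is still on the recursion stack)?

6→9

DFS from 9 (visiting each vertex's neighbors in the order listed); mark gray on enter, black on exit:
9 gray
  3 gray
    6 gray
      4 gray
      4 black
      6→9: 9 is gray → back edge
First back edge: 6 → 9.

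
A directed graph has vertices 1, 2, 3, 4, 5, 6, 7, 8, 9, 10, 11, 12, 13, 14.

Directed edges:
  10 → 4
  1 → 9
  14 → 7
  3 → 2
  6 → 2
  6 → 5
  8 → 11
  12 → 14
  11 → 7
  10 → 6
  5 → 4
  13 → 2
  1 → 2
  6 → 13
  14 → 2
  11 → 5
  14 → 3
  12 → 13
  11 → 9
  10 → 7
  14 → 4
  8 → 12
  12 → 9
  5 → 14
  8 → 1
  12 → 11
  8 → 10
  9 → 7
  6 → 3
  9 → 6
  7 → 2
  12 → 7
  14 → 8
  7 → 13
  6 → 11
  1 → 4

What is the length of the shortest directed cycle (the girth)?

3

For each vertex v, BFS finds the shortest path from v back to v.
The shortest such closed walk is 8 → 12 → 14 → 8, length 3.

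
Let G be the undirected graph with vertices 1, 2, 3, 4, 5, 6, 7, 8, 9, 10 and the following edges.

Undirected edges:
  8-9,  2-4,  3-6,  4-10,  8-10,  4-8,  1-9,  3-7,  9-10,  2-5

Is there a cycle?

Yes

DFS, tracking each vertex's parent; an edge to a visited non-parent vertex closes a cycle.
Start from 8:
visit 8 (parent –)
  visit 9 (parent 8)
    visit 1 (parent 9)
      1–9: parent, skip
    9–8: parent, skip
    visit 10 (parent 9)
      10–8: 8 visited and ≠ parent → cycle
Cycle: 8 – 9 – 10 – 8.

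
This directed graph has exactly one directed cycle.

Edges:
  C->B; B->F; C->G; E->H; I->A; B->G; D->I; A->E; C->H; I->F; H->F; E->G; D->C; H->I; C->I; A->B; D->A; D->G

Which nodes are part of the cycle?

A, E, H, I

DFS with gray/black marking from A:
A gray
  E gray
    G gray
    G black
    H gray
      I gray
        F gray
        F black
        I→A: A is gray → back edge
Back edge closes the cycle A → E → H → I → A; its vertices are {A, E, H, I}.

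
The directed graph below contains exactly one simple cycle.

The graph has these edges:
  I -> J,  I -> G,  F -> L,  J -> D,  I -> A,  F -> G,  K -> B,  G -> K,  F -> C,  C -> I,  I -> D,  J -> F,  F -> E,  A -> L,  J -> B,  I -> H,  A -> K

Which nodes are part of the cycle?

C, F, I, J

DFS with gray/black marking from F:
F gray
  L gray
  L black
  E gray
  E black
  C gray
    I gray
      H gray
      H black
      A gray
        K gray
          B gray
          B black
        K black
        A→L: L black — skip
      A black
      D gray
      D black
      G gray
        G→K: K black — skip
      G black
      J gray
        J→D: D black — skip
        J→F: F is gray → back edge
Back edge closes the cycle F → C → I → J → F; its vertices are {C, F, I, J}.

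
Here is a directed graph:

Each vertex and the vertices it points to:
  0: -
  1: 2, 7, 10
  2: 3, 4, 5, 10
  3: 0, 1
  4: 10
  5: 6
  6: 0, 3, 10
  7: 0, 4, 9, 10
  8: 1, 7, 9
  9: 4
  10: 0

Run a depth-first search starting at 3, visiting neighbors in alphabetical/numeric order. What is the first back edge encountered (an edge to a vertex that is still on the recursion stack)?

2→3

DFS from 3 (visiting neighbors in alphabetical/numeric order); mark gray on enter, black on exit:
3 gray
  0 gray
  0 black
  1 gray
    2 gray
      2→3: 3 is gray → back edge
First back edge: 2 → 3.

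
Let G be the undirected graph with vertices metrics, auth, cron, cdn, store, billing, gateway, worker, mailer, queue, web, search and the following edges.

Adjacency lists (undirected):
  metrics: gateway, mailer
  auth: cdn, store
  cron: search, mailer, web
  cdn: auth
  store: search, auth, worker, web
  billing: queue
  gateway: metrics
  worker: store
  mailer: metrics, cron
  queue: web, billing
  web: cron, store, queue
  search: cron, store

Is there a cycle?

Yes

DFS, tracking each vertex's parent; an edge to a visited non-parent vertex closes a cycle.
Start from cdn:
visit cdn (parent –)
  visit auth (parent cdn)
    auth–cdn: parent, skip
    visit store (parent auth)
      visit search (parent store)
        visit cron (parent search)
          cron–search: parent, skip
          visit mailer (parent cron)
            visit metrics (parent mailer)
              visit gateway (parent metrics)
                gateway–metrics: parent, skip
              metrics–mailer: parent, skip
            mailer–cron: parent, skip
          visit web (parent cron)
            web–cron: parent, skip
            web–store: store visited and ≠ parent → cycle
Cycle: store – search – cron – web – store.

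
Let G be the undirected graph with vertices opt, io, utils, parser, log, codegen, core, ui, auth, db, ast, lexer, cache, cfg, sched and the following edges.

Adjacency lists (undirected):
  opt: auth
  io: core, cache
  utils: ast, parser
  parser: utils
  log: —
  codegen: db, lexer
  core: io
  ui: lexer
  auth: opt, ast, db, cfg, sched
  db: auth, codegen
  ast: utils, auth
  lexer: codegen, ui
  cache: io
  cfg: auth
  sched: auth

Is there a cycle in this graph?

No

DFS, tracking each vertex's parent; an edge to a visited non-parent vertex closes a cycle.
Start from core:
visit core (parent –)
  visit io (parent core)
    io–core: parent, skip
    visit cache (parent io)
      cache–io: parent, skip
visit opt (parent –)
  visit auth (parent opt)
    auth–opt: parent, skip
    visit ast (parent auth)
      visit utils (parent ast)
        utils–ast: parent, skip
        visit parser (parent utils)
          parser–utils: parent, skip
      ast–auth: parent, skip
    visit db (parent auth)
      db–auth: parent, skip
      visit codegen (parent db)
        codegen–db: parent, skip
        visit lexer (parent codegen)
          lexer–codegen: parent, skip
          visit ui (parent lexer)
            ui–lexer: parent, skip
    visit cfg (parent auth)
      cfg–auth: parent, skip
    visit sched (parent auth)
      sched–auth: parent, skip
visit log (parent –)
No non-parent visited neighbor found — the graph is a forest.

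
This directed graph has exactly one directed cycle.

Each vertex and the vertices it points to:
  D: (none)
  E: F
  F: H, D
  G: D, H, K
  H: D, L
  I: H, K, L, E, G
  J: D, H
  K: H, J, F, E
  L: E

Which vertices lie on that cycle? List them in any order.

DFS with gray/black marking from L:
L gray
  E gray
    F gray
      H gray
        D gray
        D black
        H→L: L is gray → back edge
Back edge closes the cycle L → E → F → H → L; its vertices are {E, F, H, L}.

E, F, H, L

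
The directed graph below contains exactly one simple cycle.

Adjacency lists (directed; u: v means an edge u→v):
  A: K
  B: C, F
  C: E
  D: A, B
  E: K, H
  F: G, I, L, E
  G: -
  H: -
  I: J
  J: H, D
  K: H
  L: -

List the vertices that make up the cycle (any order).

DFS with gray/black marking from J:
J gray
  H gray
  H black
  D gray
    A gray
      K gray
        K→H: H black — skip
      K black
    A black
    B gray
      C gray
        E gray
          E→K: K black — skip
          E→H: H black — skip
        E black
      C black
      F gray
        G gray
        G black
        I gray
          I→J: J is gray → back edge
Back edge closes the cycle J → D → B → F → I → J; its vertices are {B, D, F, I, J}.

B, D, F, I, J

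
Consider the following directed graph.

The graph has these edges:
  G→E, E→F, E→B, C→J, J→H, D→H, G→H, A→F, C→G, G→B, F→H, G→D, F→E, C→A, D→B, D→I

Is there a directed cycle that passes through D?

D lies on a cycle iff there is a path from D back to itself.
Exploring from D, it never reaches itself; equivalently, its strongly connected component is a singleton.

No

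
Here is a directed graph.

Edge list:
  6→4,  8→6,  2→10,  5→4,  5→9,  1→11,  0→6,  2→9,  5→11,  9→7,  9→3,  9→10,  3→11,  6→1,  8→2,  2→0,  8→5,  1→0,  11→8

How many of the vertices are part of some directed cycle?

9

A vertex is on a directed cycle iff it belongs to a strongly connected component of size ≥ 2 (or has a self-loop).
The vertices on cycles are {0, 1, 2, 3, 5, 6, 8, 9, 11} — 9 in total.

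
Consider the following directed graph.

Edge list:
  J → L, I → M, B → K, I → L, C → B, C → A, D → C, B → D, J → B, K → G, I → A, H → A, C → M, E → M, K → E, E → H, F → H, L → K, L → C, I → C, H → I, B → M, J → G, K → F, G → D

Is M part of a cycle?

No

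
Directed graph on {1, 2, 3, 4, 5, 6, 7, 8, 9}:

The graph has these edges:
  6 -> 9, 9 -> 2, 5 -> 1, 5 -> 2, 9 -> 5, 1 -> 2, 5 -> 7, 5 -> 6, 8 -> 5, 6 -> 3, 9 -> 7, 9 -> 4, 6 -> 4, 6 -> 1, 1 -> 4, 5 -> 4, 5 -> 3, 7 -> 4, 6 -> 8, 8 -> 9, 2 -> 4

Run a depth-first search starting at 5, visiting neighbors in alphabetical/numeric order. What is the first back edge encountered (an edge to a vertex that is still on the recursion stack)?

DFS from 5 (visiting neighbors in alphabetical/numeric order); mark gray on enter, black on exit:
5 gray
  1 gray
    2 gray
      4 gray
      4 black
    2 black
    1→4: 4 black — skip
  1 black
  5→2: 2 black — skip
  3 gray
  3 black
  5→4: 4 black — skip
  6 gray
    6→1: 1 black — skip
    6→3: 3 black — skip
    6→4: 4 black — skip
    8 gray
      8→5: 5 is gray → back edge
First back edge: 8 → 5.

8->5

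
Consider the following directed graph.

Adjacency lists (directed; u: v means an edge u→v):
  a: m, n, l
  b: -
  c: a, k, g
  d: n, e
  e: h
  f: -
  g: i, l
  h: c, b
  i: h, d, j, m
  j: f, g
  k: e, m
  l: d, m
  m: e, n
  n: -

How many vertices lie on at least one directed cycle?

A vertex is on a directed cycle iff it belongs to a strongly connected component of size ≥ 2 (or has a self-loop).
The vertices on cycles are {a, c, d, e, g, h, i, j, k, l, m} — 11 in total.

11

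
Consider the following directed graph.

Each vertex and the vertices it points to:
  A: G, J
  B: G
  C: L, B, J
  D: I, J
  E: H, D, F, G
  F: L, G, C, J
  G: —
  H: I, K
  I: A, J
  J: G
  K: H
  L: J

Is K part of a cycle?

Yes

K is on a cycle iff K can reach itself via ≥1 edge.
K → H → K — yes.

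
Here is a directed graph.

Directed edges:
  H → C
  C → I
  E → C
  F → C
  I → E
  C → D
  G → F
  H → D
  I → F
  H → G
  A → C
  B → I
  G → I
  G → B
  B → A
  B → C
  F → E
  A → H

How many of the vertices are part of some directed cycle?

A vertex is on a directed cycle iff it belongs to a strongly connected component of size ≥ 2 (or has a self-loop).
The vertices on cycles are {A, B, C, E, F, G, H, I} — 8 in total.

8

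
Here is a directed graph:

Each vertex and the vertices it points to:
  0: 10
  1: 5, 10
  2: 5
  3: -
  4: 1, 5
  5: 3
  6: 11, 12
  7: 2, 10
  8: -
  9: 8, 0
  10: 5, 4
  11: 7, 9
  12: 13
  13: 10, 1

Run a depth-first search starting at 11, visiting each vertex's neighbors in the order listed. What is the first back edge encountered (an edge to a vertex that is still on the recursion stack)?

1→10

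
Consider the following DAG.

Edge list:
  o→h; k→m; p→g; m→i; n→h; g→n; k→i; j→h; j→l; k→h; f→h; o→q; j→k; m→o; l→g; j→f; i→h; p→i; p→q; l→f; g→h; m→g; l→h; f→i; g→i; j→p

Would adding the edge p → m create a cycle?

No

Adding p→m creates a cycle iff m can already reach p.
Explore from m: no path reaches p. The graph stays acyclic.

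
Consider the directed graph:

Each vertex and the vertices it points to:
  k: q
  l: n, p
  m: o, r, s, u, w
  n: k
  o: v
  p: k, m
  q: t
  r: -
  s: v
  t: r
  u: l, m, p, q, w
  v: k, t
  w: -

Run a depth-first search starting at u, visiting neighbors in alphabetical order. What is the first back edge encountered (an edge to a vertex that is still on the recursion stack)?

DFS from u (visiting neighbors in alphabetical order); mark gray on enter, black on exit:
u gray
  l gray
    n gray
      k gray
        q gray
          t gray
            r gray
            r black
          t black
        q black
      k black
    n black
    p gray
      p→k: k black — skip
      m gray
        o gray
          v gray
            v→k: k black — skip
            v→t: t black — skip
          v black
        o black
        m→r: r black — skip
        s gray
          s→v: v black — skip
        s black
        m→u: u is gray → back edge
First back edge: m → u.

m→u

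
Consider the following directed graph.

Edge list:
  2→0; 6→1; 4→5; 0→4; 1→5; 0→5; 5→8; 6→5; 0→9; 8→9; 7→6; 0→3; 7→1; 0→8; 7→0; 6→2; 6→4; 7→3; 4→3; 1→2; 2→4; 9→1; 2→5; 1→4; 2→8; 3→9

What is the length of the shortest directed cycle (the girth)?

4

For each vertex v, BFS finds the shortest path from v back to v.
The shortest such closed walk is 1 → 5 → 8 → 9 → 1, length 4.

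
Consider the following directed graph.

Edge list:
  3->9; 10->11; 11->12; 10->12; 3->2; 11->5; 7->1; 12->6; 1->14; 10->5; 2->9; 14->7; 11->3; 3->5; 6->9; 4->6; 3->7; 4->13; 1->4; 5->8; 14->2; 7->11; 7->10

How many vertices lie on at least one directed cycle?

6

A vertex is on a directed cycle iff it belongs to a strongly connected component of size ≥ 2 (or has a self-loop).
The vertices on cycles are {1, 3, 7, 10, 11, 14} — 6 in total.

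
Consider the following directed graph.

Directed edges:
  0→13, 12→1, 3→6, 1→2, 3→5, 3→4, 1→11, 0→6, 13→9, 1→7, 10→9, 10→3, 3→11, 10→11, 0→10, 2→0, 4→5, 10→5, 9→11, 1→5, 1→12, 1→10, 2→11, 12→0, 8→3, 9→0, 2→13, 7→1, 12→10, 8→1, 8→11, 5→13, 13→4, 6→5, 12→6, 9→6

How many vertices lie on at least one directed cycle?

A vertex is on a directed cycle iff it belongs to a strongly connected component of size ≥ 2 (or has a self-loop).
The vertices on cycles are {0, 1, 3, 4, 5, 6, 7, 9, 10, 12, 13} — 11 in total.

11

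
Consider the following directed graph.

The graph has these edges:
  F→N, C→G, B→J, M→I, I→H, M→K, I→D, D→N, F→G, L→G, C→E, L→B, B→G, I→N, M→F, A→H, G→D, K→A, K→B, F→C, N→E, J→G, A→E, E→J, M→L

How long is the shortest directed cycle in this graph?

5

For each vertex v, BFS finds the shortest path from v back to v.
The shortest such closed walk is D → N → E → J → G → D, length 5.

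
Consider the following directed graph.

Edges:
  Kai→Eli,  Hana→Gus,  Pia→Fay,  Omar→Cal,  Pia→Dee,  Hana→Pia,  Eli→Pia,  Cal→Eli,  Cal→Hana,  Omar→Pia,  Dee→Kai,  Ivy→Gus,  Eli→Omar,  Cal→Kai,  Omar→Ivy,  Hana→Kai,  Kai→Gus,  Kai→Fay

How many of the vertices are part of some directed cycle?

7

A vertex is on a directed cycle iff it belongs to a strongly connected component of size ≥ 2 (or has a self-loop).
The vertices on cycles are {Cal, Dee, Eli, Kai, Pia, Hana, Omar} — 7 in total.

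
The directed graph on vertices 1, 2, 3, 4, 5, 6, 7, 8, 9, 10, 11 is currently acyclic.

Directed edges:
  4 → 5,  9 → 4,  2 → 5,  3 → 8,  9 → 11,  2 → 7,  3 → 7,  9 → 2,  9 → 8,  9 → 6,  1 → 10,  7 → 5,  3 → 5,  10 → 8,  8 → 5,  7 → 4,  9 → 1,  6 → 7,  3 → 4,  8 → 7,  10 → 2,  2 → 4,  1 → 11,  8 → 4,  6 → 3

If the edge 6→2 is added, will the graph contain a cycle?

Adding 6→2 creates a cycle iff 2 can already reach 6.
Explore from 2: no path reaches 6. The graph stays acyclic.

No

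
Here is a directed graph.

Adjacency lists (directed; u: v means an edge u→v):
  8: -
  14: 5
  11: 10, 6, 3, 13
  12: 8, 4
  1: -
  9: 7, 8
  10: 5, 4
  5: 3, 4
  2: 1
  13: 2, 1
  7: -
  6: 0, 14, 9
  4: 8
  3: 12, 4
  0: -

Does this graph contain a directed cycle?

DFS with white/gray/black marking, starting from 11:
11 gray
  10 gray
    5 gray
      3 gray
        12 gray
          8 gray
          8 black
          4 gray
            4→8: 8 black — skip
          4 black
        12 black
        3→4: 4 black — skip
      3 black
      5→4: 4 black — skip
    5 black
    10→4: 4 black — skip
  10 black
  6 gray
    0 gray
    0 black
    14 gray
      14→5: 5 black — skip
    14 black
    9 gray
      7 gray
      7 black
      9→8: 8 black — skip
    9 black
  6 black
  11→3: 3 black — skip
  13 gray
    2 gray
      1 gray
      1 black
    2 black
    13→1: 1 black — skip
  13 black
11 black
Every edge goes to a white or black vertex — no back edge, so the graph is acyclic.

No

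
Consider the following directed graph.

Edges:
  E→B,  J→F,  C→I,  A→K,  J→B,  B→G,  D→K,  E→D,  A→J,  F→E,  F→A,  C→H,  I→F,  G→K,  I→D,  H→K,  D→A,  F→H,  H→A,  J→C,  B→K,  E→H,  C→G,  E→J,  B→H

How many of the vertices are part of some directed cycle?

A vertex is on a directed cycle iff it belongs to a strongly connected component of size ≥ 2 (or has a self-loop).
The vertices on cycles are {A, B, C, D, E, F, H, I, J} — 9 in total.

9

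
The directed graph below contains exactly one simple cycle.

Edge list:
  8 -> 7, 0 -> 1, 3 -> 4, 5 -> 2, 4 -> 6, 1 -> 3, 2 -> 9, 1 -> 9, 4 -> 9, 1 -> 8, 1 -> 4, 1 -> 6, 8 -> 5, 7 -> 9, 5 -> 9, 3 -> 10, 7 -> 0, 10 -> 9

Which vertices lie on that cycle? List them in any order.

DFS with gray/black marking from 0:
0 gray
  1 gray
    9 gray
    9 black
    8 gray
      5 gray
        5→9: 9 black — skip
        2 gray
          2→9: 9 black — skip
        2 black
      5 black
      7 gray
        7→0: 0 is gray → back edge
Back edge closes the cycle 0 → 1 → 8 → 7 → 0; its vertices are {0, 1, 7, 8}.

0, 1, 7, 8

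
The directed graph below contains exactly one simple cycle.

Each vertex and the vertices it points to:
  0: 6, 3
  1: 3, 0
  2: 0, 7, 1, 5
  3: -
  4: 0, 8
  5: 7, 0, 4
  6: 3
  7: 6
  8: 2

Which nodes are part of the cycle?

DFS with gray/black marking from 2:
2 gray
  0 gray
    6 gray
      3 gray
      3 black
    6 black
    0→3: 3 black — skip
  0 black
  7 gray
    7→6: 6 black — skip
  7 black
  1 gray
    1→3: 3 black — skip
    1→0: 0 black — skip
  1 black
  5 gray
    5→7: 7 black — skip
    5→0: 0 black — skip
    4 gray
      4→0: 0 black — skip
      8 gray
        8→2: 2 is gray → back edge
Back edge closes the cycle 2 → 5 → 4 → 8 → 2; its vertices are {2, 4, 5, 8}.

2, 4, 5, 8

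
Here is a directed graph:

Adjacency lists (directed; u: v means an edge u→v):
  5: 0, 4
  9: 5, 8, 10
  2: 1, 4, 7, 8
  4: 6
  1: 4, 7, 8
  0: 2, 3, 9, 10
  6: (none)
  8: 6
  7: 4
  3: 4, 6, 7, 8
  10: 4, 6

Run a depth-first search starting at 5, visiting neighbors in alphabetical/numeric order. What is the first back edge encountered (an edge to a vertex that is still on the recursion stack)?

9->5

DFS from 5 (visiting neighbors in alphabetical/numeric order); mark gray on enter, black on exit:
5 gray
  0 gray
    2 gray
      1 gray
        4 gray
          6 gray
          6 black
        4 black
        7 gray
          7→4: 4 black — skip
        7 black
        8 gray
          8→6: 6 black — skip
        8 black
      1 black
      2→4: 4 black — skip
      2→7: 7 black — skip
      2→8: 8 black — skip
    2 black
    3 gray
      3→4: 4 black — skip
      3→6: 6 black — skip
      3→7: 7 black — skip
      3→8: 8 black — skip
    3 black
    9 gray
      9→5: 5 is gray → back edge
First back edge: 9 → 5.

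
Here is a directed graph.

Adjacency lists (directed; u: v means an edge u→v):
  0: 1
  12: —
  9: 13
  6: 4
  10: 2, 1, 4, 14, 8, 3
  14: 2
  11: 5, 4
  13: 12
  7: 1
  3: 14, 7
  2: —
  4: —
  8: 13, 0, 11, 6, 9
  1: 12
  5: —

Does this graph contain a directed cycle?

DFS with white/gray/black marking, starting from 7:
7 gray
  1 gray
    12 gray
    12 black
  1 black
7 black
0 gray
  0→1: 1 black — skip
0 black
9 gray
  13 gray
    13→12: 12 black — skip
  13 black
9 black
6 gray
  4 gray
  4 black
6 black
10 gray
  2 gray
  2 black
  10→1: 1 black — skip
  10→4: 4 black — skip
  14 gray
    14→2: 2 black — skip
  14 black
  8 gray
    8→13: 13 black — skip
    8→0: 0 black — skip
    11 gray
      5 gray
      5 black
      11→4: 4 black — skip
    11 black
    8→6: 6 black — skip
    8→9: 9 black — skip
  8 black
  3 gray
    3→14: 14 black — skip
    3→7: 7 black — skip
  3 black
10 black
Every edge goes to a white or black vertex — no back edge, so the graph is acyclic.

No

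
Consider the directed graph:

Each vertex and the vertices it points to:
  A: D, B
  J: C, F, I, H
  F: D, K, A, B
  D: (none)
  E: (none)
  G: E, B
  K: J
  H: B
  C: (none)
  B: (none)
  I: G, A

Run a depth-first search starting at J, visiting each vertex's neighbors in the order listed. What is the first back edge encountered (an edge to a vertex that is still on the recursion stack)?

DFS from J (visiting each vertex's neighbors in the order listed); mark gray on enter, black on exit:
J gray
  C gray
  C black
  F gray
    D gray
    D black
    K gray
      K→J: J is gray → back edge
First back edge: K → J.

K→J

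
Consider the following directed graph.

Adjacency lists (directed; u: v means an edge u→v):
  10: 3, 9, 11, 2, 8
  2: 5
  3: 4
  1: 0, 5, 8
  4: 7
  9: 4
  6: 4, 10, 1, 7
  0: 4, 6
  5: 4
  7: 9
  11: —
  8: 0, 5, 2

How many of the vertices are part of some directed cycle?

A vertex is on a directed cycle iff it belongs to a strongly connected component of size ≥ 2 (or has a self-loop).
The vertices on cycles are {0, 1, 4, 6, 7, 8, 9, 10} — 8 in total.

8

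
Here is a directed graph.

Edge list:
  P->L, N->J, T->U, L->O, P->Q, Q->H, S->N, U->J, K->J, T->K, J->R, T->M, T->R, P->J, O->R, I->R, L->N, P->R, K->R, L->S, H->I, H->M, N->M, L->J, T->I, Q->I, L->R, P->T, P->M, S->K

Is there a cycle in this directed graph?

DFS with white/gray/black marking, starting from J:
J gray
  R gray
  R black
J black
K gray
  K→J: J black — skip
  K→R: R black — skip
K black
L gray
  N gray
    N→J: J black — skip
    M gray
    M black
  N black
  S gray
    S→N: N black — skip
    S→K: K black — skip
  S black
  O gray
    O→R: R black — skip
  O black
  L→R: R black — skip
  L→J: J black — skip
L black
H gray
  H→M: M black — skip
  I gray
    I→R: R black — skip
  I black
H black
T gray
  T→R: R black — skip
  T→I: I black — skip
  T→M: M black — skip
  U gray
    U→J: J black — skip
  U black
  T→K: K black — skip
T black
Q gray
  Q→I: I black — skip
  Q→H: H black — skip
Q black
P gray
  P→Q: Q black — skip
  P→M: M black — skip
  P→R: R black — skip
  P→L: L black — skip
  P→T: T black — skip
  P→J: J black — skip
P black
Every edge goes to a white or black vertex — no back edge, so the graph is acyclic.

No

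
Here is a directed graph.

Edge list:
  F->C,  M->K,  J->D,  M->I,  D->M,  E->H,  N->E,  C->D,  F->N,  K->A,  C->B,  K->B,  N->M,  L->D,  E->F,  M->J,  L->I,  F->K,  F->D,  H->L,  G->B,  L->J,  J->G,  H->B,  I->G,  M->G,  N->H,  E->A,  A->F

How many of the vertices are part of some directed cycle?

11

A vertex is on a directed cycle iff it belongs to a strongly connected component of size ≥ 2 (or has a self-loop).
The vertices on cycles are {A, C, D, E, F, H, J, K, L, M, N} — 11 in total.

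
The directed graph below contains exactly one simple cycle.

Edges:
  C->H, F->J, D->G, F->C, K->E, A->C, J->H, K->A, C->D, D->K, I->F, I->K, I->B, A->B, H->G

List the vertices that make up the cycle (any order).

DFS with gray/black marking from K:
K gray
  E gray
  E black
  A gray
    C gray
      D gray
        G gray
        G black
        D→K: K is gray → back edge
Back edge closes the cycle K → A → C → D → K; its vertices are {A, C, D, K}.

A, C, D, K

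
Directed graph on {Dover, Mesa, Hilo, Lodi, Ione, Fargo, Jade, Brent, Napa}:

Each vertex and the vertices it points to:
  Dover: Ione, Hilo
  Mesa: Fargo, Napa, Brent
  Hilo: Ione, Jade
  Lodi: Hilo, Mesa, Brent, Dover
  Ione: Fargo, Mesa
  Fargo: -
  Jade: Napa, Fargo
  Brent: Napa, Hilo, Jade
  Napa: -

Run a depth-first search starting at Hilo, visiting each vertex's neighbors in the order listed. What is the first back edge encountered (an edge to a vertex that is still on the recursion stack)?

Brent->Hilo

DFS from Hilo (visiting each vertex's neighbors in the order listed); mark gray on enter, black on exit:
Hilo gray
  Ione gray
    Fargo gray
    Fargo black
    Mesa gray
      Mesa→Fargo: Fargo black — skip
      Napa gray
      Napa black
      Brent gray
        Brent→Napa: Napa black — skip
        Brent→Hilo: Hilo is gray → back edge
First back edge: Brent → Hilo.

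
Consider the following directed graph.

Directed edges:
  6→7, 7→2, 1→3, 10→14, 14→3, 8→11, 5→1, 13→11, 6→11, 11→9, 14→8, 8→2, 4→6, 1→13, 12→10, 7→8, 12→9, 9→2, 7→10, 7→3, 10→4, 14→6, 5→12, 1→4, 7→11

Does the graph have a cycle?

DFS with white/gray/black marking, starting from 13:
13 gray
  11 gray
    9 gray
      2 gray
      2 black
    9 black
  11 black
13 black
1 gray
  3 gray
  3 black
  4 gray
    6 gray
      6→11: 11 black — skip
      7 gray
        7→3: 3 black — skip
        10 gray
          10→4: 4 is gray → back edge
Back edge found, so a cycle exists: 4 → 6 → 7 → 10 → 4.

Yes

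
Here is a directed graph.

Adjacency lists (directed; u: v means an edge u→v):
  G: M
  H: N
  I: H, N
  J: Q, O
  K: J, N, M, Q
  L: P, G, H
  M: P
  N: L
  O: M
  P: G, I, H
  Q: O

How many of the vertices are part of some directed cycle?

7

A vertex is on a directed cycle iff it belongs to a strongly connected component of size ≥ 2 (or has a self-loop).
The vertices on cycles are {G, H, I, L, M, N, P} — 7 in total.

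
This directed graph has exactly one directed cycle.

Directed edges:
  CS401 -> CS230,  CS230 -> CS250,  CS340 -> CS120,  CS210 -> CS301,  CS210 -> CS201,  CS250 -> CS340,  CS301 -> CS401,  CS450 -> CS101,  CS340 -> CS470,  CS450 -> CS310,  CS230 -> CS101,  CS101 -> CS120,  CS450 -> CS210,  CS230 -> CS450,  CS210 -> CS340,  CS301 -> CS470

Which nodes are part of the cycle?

CS210, CS230, CS301, CS401, CS450

DFS with gray/black marking from CS230:
CS230 gray
  CS450 gray
    CS310 gray
    CS310 black
    CS101 gray
      CS120 gray
      CS120 black
    CS101 black
    CS210 gray
      CS301 gray
        CS470 gray
        CS470 black
        CS401 gray
          CS401→CS230: CS230 is gray → back edge
Back edge closes the cycle CS230 → CS450 → CS210 → CS301 → CS401 → CS230; its vertices are {CS210, CS230, CS301, CS401, CS450}.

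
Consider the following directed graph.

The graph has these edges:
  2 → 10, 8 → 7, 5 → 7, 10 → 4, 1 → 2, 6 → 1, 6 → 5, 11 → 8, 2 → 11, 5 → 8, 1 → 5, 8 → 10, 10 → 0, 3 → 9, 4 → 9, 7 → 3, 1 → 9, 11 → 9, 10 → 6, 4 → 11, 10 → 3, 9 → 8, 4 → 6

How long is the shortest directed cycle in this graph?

For each vertex v, BFS finds the shortest path from v back to v.
The shortest such closed walk is 2 → 10 → 6 → 1 → 2, length 4.

4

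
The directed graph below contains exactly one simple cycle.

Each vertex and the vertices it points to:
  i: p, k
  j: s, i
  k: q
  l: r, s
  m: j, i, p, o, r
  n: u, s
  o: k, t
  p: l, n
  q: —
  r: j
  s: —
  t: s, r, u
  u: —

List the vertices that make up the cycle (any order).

i, j, l, p, r

DFS with gray/black marking from i:
i gray
  p gray
    l gray
      r gray
        j gray
          s gray
          s black
          j→i: i is gray → back edge
Back edge closes the cycle i → p → l → r → j → i; its vertices are {i, j, l, p, r}.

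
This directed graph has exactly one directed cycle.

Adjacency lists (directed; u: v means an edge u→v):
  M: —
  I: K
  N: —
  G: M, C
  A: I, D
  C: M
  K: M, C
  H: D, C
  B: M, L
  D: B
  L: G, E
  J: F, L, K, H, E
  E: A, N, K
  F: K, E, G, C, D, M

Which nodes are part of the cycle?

A, B, D, E, L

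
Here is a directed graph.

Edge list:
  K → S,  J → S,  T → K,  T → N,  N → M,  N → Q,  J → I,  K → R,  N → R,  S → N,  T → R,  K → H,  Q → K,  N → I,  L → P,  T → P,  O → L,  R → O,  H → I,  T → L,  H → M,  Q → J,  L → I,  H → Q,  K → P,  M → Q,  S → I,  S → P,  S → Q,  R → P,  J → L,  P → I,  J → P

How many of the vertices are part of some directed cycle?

7

A vertex is on a directed cycle iff it belongs to a strongly connected component of size ≥ 2 (or has a self-loop).
The vertices on cycles are {H, J, K, M, N, Q, S} — 7 in total.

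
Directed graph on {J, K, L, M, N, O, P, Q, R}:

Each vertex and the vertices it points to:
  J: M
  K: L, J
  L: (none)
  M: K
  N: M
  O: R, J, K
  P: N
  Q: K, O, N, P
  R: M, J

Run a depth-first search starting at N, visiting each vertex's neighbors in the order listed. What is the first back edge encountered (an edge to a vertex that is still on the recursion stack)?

J->M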